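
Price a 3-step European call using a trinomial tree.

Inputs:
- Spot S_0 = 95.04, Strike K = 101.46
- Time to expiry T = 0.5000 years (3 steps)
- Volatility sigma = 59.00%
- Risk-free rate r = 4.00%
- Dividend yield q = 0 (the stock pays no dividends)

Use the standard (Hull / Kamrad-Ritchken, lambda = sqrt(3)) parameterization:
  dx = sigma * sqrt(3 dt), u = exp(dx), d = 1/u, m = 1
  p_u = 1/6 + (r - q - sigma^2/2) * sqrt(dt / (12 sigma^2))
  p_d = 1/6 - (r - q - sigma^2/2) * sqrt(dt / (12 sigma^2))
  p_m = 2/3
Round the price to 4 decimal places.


dt = T/N = 0.166667; dx = sigma*sqrt(3*dt) = 0.417193
u = exp(dx) = 1.517695; d = 1/u = 0.658894
p_u = 0.139890, p_m = 0.666667, p_d = 0.193443
Discount per step: exp(-r*dt) = 0.993356
Stock lattice S(k, j) with j the centered position index:
  k=0: S(0,+0) = 95.0400
  k=1: S(1,-1) = 62.6213; S(1,+0) = 95.0400; S(1,+1) = 144.2418
  k=2: S(2,-2) = 41.2608; S(2,-1) = 62.6213; S(2,+0) = 95.0400; S(2,+1) = 144.2418; S(2,+2) = 218.9151
  k=3: S(3,-3) = 27.1865; S(3,-2) = 41.2608; S(3,-1) = 62.6213; S(3,+0) = 95.0400; S(3,+1) = 144.2418; S(3,+2) = 218.9151; S(3,+3) = 332.2464
Terminal payoffs V(N, j) = max(S_T - K, 0):
  V(3,-3) = 0.000000; V(3,-2) = 0.000000; V(3,-1) = 0.000000; V(3,+0) = 0.000000; V(3,+1) = 42.781771; V(3,+2) = 117.455072; V(3,+3) = 230.786399
Backward induction: V(k, j) = exp(-r*dt) * [p_u * V(k+1, j+1) + p_m * V(k+1, j) + p_d * V(k+1, j-1)]
  V(2,-2) = exp(-r*dt) * [p_u*0.000000 + p_m*0.000000 + p_d*0.000000] = 0.000000
  V(2,-1) = exp(-r*dt) * [p_u*0.000000 + p_m*0.000000 + p_d*0.000000] = 0.000000
  V(2,+0) = exp(-r*dt) * [p_u*42.781771 + p_m*0.000000 + p_d*0.000000] = 5.944997
  V(2,+1) = exp(-r*dt) * [p_u*117.455072 + p_m*42.781771 + p_d*0.000000] = 44.653345
  V(2,+2) = exp(-r*dt) * [p_u*230.786399 + p_m*117.455072 + p_d*42.781771] = 118.074240
  V(1,-1) = exp(-r*dt) * [p_u*5.944997 + p_m*0.000000 + p_d*0.000000] = 0.826123
  V(1,+0) = exp(-r*dt) * [p_u*44.653345 + p_m*5.944997 + p_d*0.000000] = 10.142070
  V(1,+1) = exp(-r*dt) * [p_u*118.074240 + p_m*44.653345 + p_d*5.944997] = 47.121186
  V(0,+0) = exp(-r*dt) * [p_u*47.121186 + p_m*10.142070 + p_d*0.826123] = 13.423206

Answer: Price = V(0,0) = 13.4232


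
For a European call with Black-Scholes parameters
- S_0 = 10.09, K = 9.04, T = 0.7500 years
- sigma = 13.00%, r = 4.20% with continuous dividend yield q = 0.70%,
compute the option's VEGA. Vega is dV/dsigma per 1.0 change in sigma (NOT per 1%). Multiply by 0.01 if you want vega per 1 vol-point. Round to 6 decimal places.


d1 = 1.2654910347; d2 = 1.1529077322
phi(d1) = 0.1791248352; exp(-qT) = 0.9947637572; exp(-rT) = 0.9689909565
Vega = S * exp(-qT) * phi(d1) * sqrt(T) = 10.0900 * 0.9947637572 * 0.1791248352 * 0.8660254038 = 1.557032

Answer: Vega = 1.557032


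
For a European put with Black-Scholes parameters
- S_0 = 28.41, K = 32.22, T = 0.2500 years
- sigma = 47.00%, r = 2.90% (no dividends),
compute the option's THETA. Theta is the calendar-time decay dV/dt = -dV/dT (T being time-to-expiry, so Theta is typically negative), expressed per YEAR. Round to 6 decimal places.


Answer: Theta = -4.262275

Derivation:
d1 = -0.3871646038; d2 = -0.6221646038
phi(d1) = 0.3701352689; exp(-qT) = 1.0000000000; exp(-rT) = 0.9927762179
Theta = -S*exp(-qT)*phi(d1)*sigma/(2*sqrt(T)) + r*K*exp(-rT)*N(-d2) - q*S*exp(-qT)*N(-d1)
N(-d1) = 0.6506828236; N(-d2) = 0.7330831809; sqrt(T) = 0.5000000000
Term 1 = -28.4100 * 1.0000000000 * 0.3701352689 * 0.4700 / (2 * 0.5000000000) = -4.9423052050
Term 2 = 0.0290 * 32.2200 * 0.9927762179 * 0.7330831809 = 0.6800301289
Term 3 = 0 (no dividend yield, q = 0)
Theta = -4.9423052050 + (0.6800301289) + (0.0000000000) = -4.262275


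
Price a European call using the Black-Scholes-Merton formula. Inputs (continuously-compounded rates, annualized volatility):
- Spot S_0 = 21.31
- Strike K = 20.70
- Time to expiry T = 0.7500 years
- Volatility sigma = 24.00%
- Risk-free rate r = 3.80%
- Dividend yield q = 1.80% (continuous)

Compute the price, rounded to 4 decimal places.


d1 = (ln(S/K) + (r - q + 0.5*sigma^2) * T) / (sigma * sqrt(T)) = 0.31582381
d2 = d1 - sigma * sqrt(T) = 0.10797771
exp(-rT) = 0.97190229; exp(-qT) = 0.98659072
C = S_0 * exp(-qT) * N(d1) - K * exp(-rT) * N(d2)
N(d1) = 0.62393188; N(d2) = 0.54299331
C = 21.3100 * 0.98659072 * 0.62393188 - 20.7000 * 0.97190229 * 0.54299331 = 2.1936

Answer: Price = 2.1936


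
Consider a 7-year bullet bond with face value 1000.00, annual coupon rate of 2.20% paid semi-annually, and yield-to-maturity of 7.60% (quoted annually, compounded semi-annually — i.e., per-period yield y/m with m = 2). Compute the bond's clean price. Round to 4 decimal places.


Coupon per period c = face * coupon_rate / m = 11.000000
Periods per year m = 2; per-period yield y/m = 0.038000
Number of cashflows N = 14
Cashflows (t years, CF_t, discount factor 1/(1+y/m)^(m*t), PV):
  t = 0.5000: CF_t = 11.000000, DF = 0.963391, PV = 10.597303
  t = 1.0000: CF_t = 11.000000, DF = 0.928122, PV = 10.209347
  t = 1.5000: CF_t = 11.000000, DF = 0.894145, PV = 9.835595
  t = 2.0000: CF_t = 11.000000, DF = 0.861411, PV = 9.475525
  t = 2.5000: CF_t = 11.000000, DF = 0.829876, PV = 9.128637
  t = 3.0000: CF_t = 11.000000, DF = 0.799495, PV = 8.794448
  t = 3.5000: CF_t = 11.000000, DF = 0.770227, PV = 8.472493
  t = 4.0000: CF_t = 11.000000, DF = 0.742030, PV = 8.162325
  t = 4.5000: CF_t = 11.000000, DF = 0.714865, PV = 7.863511
  t = 5.0000: CF_t = 11.000000, DF = 0.688694, PV = 7.575637
  t = 5.5000: CF_t = 11.000000, DF = 0.663482, PV = 7.298301
  t = 6.0000: CF_t = 11.000000, DF = 0.639193, PV = 7.031119
  t = 6.5000: CF_t = 11.000000, DF = 0.615793, PV = 6.773718
  t = 7.0000: CF_t = 1011.000000, DF = 0.593249, PV = 599.774789
Price P = sum_t PV_t = 710.992745

Answer: Price = 710.9927


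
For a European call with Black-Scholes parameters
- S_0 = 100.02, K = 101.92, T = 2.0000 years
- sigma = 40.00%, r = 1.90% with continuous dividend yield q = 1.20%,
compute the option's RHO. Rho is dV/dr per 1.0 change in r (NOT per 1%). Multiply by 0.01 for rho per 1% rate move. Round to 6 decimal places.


d1 = 0.2743255656; d2 = -0.2913598593
phi(d1) = 0.3842100806; exp(-qT) = 0.9762857098; exp(-rT) = 0.9627129409
N(d2) = 0.3853880555
Rho = K*T*exp(-rT)*N(d2) = 101.9200 * 2.0000 * 0.9627129409 * 0.3853880555 = 75.628323

Answer: Rho = 75.628323


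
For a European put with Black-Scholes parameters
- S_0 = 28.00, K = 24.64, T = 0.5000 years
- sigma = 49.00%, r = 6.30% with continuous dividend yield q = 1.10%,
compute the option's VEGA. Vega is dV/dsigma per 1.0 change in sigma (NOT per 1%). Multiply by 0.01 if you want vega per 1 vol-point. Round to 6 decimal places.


d1 = 0.6172273662; d2 = 0.2707450434
phi(d1) = 0.3297490580; exp(-qT) = 0.9945150973; exp(-rT) = 0.9689909565
Vega = S * exp(-qT) * phi(d1) * sqrt(T) = 28.0000 * 0.9945150973 * 0.3297490580 * 0.7071067812 = 6.492889

Answer: Vega = 6.492889


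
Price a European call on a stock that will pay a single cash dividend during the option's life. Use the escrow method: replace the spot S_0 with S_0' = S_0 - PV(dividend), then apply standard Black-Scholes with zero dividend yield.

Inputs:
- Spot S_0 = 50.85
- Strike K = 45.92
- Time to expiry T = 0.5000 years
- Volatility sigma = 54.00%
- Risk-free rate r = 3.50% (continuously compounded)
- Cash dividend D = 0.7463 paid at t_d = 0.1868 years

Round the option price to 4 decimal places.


PV(D) = D * exp(-r * t_d) = 0.7463 * 0.99348333 = 0.74143661
S_0' = S_0 - PV(D) = 50.8500 - 0.74143661 = 50.10856339
d1 = (ln(S_0'/K) + (r + sigma^2/2)*T) / (sigma*sqrt(T)) = 0.46535789
d2 = d1 - sigma*sqrt(T) = 0.08352023
exp(-rT) = 0.98265224
N(d1) = 0.67916241; N(d2) = 0.53328105
C = S_0' * N(d1) - K * exp(-rT) * N(d2) = 50.10856339 * 0.67916241 - 45.9200 * 0.98265224 * 0.53328105 = 9.9684

Answer: Price = 9.9684


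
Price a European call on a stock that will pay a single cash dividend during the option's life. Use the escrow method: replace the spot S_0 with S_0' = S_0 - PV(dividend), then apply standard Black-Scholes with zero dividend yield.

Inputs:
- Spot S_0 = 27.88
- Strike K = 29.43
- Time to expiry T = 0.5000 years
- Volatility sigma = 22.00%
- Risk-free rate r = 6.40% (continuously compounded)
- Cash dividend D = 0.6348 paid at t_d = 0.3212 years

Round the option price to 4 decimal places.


Answer: Price = 1.1766

Derivation:
PV(D) = D * exp(-r * t_d) = 0.6348 * 0.97965305 = 0.62188376
S_0' = S_0 - PV(D) = 27.8800 - 0.62188376 = 27.25811624
d1 = (ln(S_0'/K) + (r + sigma^2/2)*T) / (sigma*sqrt(T)) = -0.20932445
d2 = d1 - sigma*sqrt(T) = -0.36488794
exp(-rT) = 0.96850658
N(d1) = 0.41709748; N(d2) = 0.35759753
C = S_0' * N(d1) - K * exp(-rT) * N(d2) = 27.25811624 * 0.41709748 - 29.4300 * 0.96850658 * 0.35759753 = 1.1766


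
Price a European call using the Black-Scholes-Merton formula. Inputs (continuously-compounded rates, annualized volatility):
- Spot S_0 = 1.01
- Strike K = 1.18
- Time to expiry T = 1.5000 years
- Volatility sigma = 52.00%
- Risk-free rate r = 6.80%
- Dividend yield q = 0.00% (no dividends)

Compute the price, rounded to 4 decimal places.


d1 = (ln(S/K) + (r - q + 0.5*sigma^2) * T) / (sigma * sqrt(T)) = 0.23432807
d2 = d1 - sigma * sqrt(T) = -0.40253926
exp(-rT) = 0.90302955; exp(-qT) = 1.00000000
C = S_0 * exp(-qT) * N(d1) - K * exp(-rT) * N(d2)
N(d1) = 0.59263485; N(d2) = 0.34364360
C = 1.0100 * 1.00000000 * 0.59263485 - 1.1800 * 0.90302955 * 0.34364360 = 0.2324

Answer: Price = 0.2324


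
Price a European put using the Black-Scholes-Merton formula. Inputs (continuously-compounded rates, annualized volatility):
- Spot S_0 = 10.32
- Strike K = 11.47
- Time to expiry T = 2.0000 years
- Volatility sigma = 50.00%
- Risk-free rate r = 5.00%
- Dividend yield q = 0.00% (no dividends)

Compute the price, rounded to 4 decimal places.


d1 = (ln(S/K) + (r - q + 0.5*sigma^2) * T) / (sigma * sqrt(T)) = 0.34556143
d2 = d1 - sigma * sqrt(T) = -0.36154535
exp(-rT) = 0.90483742; exp(-qT) = 1.00000000
P = K * exp(-rT) * N(-d2) - S_0 * exp(-qT) * N(-d1)
N(-d1) = 0.36483617; N(-d2) = 0.64115410
P = 11.4700 * 0.90483742 * 0.64115410 - 10.3200 * 1.00000000 * 0.36483617 = 2.8891

Answer: Price = 2.8891


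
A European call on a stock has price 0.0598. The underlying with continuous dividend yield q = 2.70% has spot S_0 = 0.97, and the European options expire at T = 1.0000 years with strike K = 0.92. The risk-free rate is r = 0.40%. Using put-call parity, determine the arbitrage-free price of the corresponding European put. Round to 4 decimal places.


Answer: Put price = 0.0320

Derivation:
Put-call parity: C - P = S_0 * exp(-qT) - K * exp(-rT).
S_0 * exp(-qT) = 0.9700 * 0.97336124 = 0.94416040
K * exp(-rT) = 0.9200 * 0.99600799 = 0.91632735
P = C - S*exp(-qT) + K*exp(-rT)
P = 0.0598 - 0.94416040 + 0.91632735 = 0.0320


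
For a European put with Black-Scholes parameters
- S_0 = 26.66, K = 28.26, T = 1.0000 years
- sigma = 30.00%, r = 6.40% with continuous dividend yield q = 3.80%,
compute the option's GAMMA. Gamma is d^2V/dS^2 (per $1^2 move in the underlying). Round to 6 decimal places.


Answer: Gamma = 0.047977

Derivation:
d1 = 0.0423897916; d2 = -0.2576102084
phi(d1) = 0.3985840128; exp(-qT) = 0.9627129409; exp(-rT) = 0.9380049995
Gamma = exp(-qT) * phi(d1) / (S * sigma * sqrt(T)) = 0.9627129409 * 0.3985840128 / (26.6600 * 0.3000 * 1.0000000000) = 0.047977


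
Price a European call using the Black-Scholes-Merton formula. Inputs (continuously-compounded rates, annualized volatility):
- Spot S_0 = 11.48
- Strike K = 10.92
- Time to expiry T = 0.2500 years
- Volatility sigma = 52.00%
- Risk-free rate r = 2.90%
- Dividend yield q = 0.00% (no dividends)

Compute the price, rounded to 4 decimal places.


Answer: Price = 1.5015

Derivation:
d1 = (ln(S/K) + (r - q + 0.5*sigma^2) * T) / (sigma * sqrt(T)) = 0.35023239
d2 = d1 - sigma * sqrt(T) = 0.09023239
exp(-rT) = 0.99277622; exp(-qT) = 1.00000000
C = S_0 * exp(-qT) * N(d1) - K * exp(-rT) * N(d2)
N(d1) = 0.63691785; N(d2) = 0.53594873
C = 11.4800 * 1.00000000 * 0.63691785 - 10.9200 * 0.99277622 * 0.53594873 = 1.5015


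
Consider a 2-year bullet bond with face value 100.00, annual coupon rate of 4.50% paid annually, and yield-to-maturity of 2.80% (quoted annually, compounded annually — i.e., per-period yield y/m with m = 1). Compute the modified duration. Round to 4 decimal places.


Coupon per period c = face * coupon_rate / m = 4.500000
Periods per year m = 1; per-period yield y/m = 0.028000
Number of cashflows N = 2
Cashflows (t years, CF_t, discount factor 1/(1+y/m)^(m*t), PV):
  t = 1.0000: CF_t = 4.500000, DF = 0.972763, PV = 4.377432
  t = 2.0000: CF_t = 104.500000, DF = 0.946267, PV = 98.884919
Price P = sum_t PV_t = 103.262351
First compute Macaulay numerator sum_t t * PV_t:
  t * PV_t at t = 1.0000: 4.377432
  t * PV_t at t = 2.0000: 197.769838
Macaulay duration D = 202.147269 / 103.262351 = 1.957609
Modified duration = D / (1 + y/m) = 1.957609 / (1 + 0.028000) = 1.904289

Answer: Modified duration = 1.9043


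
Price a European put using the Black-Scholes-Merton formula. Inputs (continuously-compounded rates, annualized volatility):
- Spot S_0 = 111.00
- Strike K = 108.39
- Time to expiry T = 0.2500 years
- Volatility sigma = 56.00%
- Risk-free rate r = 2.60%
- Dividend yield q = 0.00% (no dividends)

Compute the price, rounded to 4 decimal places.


Answer: Price = 10.5889

Derivation:
d1 = (ln(S/K) + (r - q + 0.5*sigma^2) * T) / (sigma * sqrt(T)) = 0.24819417
d2 = d1 - sigma * sqrt(T) = -0.03180583
exp(-rT) = 0.99352108; exp(-qT) = 1.00000000
P = K * exp(-rT) * N(-d2) - S_0 * exp(-qT) * N(-d1)
N(-d1) = 0.40199209; N(-d2) = 0.51268655
P = 108.3900 * 0.99352108 * 0.51268655 - 111.0000 * 1.00000000 * 0.40199209 = 10.5889


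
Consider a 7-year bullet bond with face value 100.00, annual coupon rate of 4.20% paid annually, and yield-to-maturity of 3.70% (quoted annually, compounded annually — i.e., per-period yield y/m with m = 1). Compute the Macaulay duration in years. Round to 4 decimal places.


Answer: Macaulay duration = 6.2219 years

Derivation:
Coupon per period c = face * coupon_rate / m = 4.200000
Periods per year m = 1; per-period yield y/m = 0.037000
Number of cashflows N = 7
Cashflows (t years, CF_t, discount factor 1/(1+y/m)^(m*t), PV):
  t = 1.0000: CF_t = 4.200000, DF = 0.964320, PV = 4.050145
  t = 2.0000: CF_t = 4.200000, DF = 0.929913, PV = 3.905636
  t = 3.0000: CF_t = 4.200000, DF = 0.896734, PV = 3.766284
  t = 4.0000: CF_t = 4.200000, DF = 0.864739, PV = 3.631903
  t = 5.0000: CF_t = 4.200000, DF = 0.833885, PV = 3.502317
  t = 6.0000: CF_t = 4.200000, DF = 0.804132, PV = 3.377355
  t = 7.0000: CF_t = 104.200000, DF = 0.775441, PV = 80.800942
Price P = sum_t PV_t = 103.034582
Macaulay numerator sum_t t * PV_t:
  t * PV_t at t = 1.0000: 4.050145
  t * PV_t at t = 2.0000: 7.811272
  t * PV_t at t = 3.0000: 11.298851
  t * PV_t at t = 4.0000: 14.527613
  t * PV_t at t = 5.0000: 17.511587
  t * PV_t at t = 6.0000: 20.264132
  t * PV_t at t = 7.0000: 565.606594
Macaulay duration D = (sum_t t * PV_t) / P = 641.070194 / 103.034582 = 6.221893


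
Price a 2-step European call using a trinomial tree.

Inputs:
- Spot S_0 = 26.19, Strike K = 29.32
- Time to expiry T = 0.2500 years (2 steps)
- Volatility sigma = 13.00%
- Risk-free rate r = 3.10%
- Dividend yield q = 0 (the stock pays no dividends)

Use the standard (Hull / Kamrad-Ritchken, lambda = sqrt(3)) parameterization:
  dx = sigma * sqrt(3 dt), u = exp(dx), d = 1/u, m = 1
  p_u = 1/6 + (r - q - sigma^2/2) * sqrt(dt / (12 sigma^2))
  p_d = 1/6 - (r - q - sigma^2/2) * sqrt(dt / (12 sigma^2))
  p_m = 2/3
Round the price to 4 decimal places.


dt = T/N = 0.125000; dx = sigma*sqrt(3*dt) = 0.079608
u = exp(dx) = 1.082863; d = 1/u = 0.923478
p_u = 0.184371, p_m = 0.666667, p_d = 0.148963
Discount per step: exp(-r*dt) = 0.996132
Stock lattice S(k, j) with j the centered position index:
  k=0: S(0,+0) = 26.1900
  k=1: S(1,-1) = 24.1859; S(1,+0) = 26.1900; S(1,+1) = 28.3602
  k=2: S(2,-2) = 22.3351; S(2,-1) = 24.1859; S(2,+0) = 26.1900; S(2,+1) = 28.3602; S(2,+2) = 30.7102
Terminal payoffs V(N, j) = max(S_T - K, 0):
  V(2,-2) = 0.000000; V(2,-1) = 0.000000; V(2,+0) = 0.000000; V(2,+1) = 0.000000; V(2,+2) = 1.390189
Backward induction: V(k, j) = exp(-r*dt) * [p_u * V(k+1, j+1) + p_m * V(k+1, j) + p_d * V(k+1, j-1)]
  V(1,-1) = exp(-r*dt) * [p_u*0.000000 + p_m*0.000000 + p_d*0.000000] = 0.000000
  V(1,+0) = exp(-r*dt) * [p_u*0.000000 + p_m*0.000000 + p_d*0.000000] = 0.000000
  V(1,+1) = exp(-r*dt) * [p_u*1.390189 + p_m*0.000000 + p_d*0.000000] = 0.255319
  V(0,+0) = exp(-r*dt) * [p_u*0.255319 + p_m*0.000000 + p_d*0.000000] = 0.046891

Answer: Price = V(0,0) = 0.0469


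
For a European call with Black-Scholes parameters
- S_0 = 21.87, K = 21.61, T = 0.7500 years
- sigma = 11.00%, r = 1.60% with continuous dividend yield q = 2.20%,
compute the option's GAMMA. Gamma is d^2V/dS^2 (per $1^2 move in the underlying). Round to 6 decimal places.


Answer: Gamma = 0.186865

Derivation:
d1 = 0.1259375630; d2 = 0.0306747685
phi(d1) = 0.3957911254; exp(-qT) = 0.9836353794; exp(-rT) = 0.9880717129
Gamma = exp(-qT) * phi(d1) / (S * sigma * sqrt(T)) = 0.9836353794 * 0.3957911254 / (21.8700 * 0.1100 * 0.8660254038) = 0.186865


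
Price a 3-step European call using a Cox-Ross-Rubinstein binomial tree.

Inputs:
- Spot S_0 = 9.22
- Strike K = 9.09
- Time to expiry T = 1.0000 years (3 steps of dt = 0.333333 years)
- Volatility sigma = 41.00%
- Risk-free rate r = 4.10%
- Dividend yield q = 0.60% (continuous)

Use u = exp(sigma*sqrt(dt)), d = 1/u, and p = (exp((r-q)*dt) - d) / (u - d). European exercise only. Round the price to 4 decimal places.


Answer: Price = V(0,0) = 1.8017

Derivation:
dt = T/N = 0.333333
u = exp(sigma*sqrt(dt)) = 1.267078; d = 1/u = 0.789217
p = (exp((r-q)*dt) - d) / (u - d) = 0.465654
Discount per step: exp(-r*dt) = 0.986426
Stock lattice S(k, i) with i counting down-moves:
  k=0: S(0,0) = 9.2200
  k=1: S(1,0) = 11.6825; S(1,1) = 7.2766
  k=2: S(2,0) = 14.8026; S(2,1) = 9.2200; S(2,2) = 5.7428
  k=3: S(3,0) = 18.7560; S(3,1) = 11.6825; S(3,2) = 7.2766; S(3,3) = 4.5323
Terminal payoffs V(N, i) = max(S_T - K, 0):
  V(3,0) = 9.666041; V(3,1) = 2.592461; V(3,2) = 0.000000; V(3,3) = 0.000000
Backward induction: V(k, i) = exp(-r*dt) * [p * V(k+1, i) + (1-p) * V(k+1, i+1)].
  V(2,0) = exp(-r*dt) * [p*9.666041 + (1-p)*2.592461] = 5.806401
  V(2,1) = exp(-r*dt) * [p*2.592461 + (1-p)*0.000000] = 1.190803
  V(2,2) = exp(-r*dt) * [p*0.000000 + (1-p)*0.000000] = 0.000000
  V(1,0) = exp(-r*dt) * [p*5.806401 + (1-p)*1.190803] = 3.294736
  V(1,1) = exp(-r*dt) * [p*1.190803 + (1-p)*0.000000] = 0.546975
  V(0,0) = exp(-r*dt) * [p*3.294736 + (1-p)*0.546975] = 1.801688


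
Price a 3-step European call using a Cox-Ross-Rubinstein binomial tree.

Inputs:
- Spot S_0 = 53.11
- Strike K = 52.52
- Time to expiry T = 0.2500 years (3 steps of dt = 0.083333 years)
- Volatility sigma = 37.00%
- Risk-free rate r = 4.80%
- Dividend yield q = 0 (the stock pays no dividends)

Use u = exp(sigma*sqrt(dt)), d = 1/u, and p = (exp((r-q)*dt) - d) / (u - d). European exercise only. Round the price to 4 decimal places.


Answer: Price = V(0,0) = 4.8283

Derivation:
dt = T/N = 0.083333
u = exp(sigma*sqrt(dt)) = 1.112723; d = 1/u = 0.898697
p = (exp((r-q)*dt) - d) / (u - d) = 0.492050
Discount per step: exp(-r*dt) = 0.996008
Stock lattice S(k, i) with i counting down-moves:
  k=0: S(0,0) = 53.1100
  k=1: S(1,0) = 59.0967; S(1,1) = 47.7298
  k=2: S(2,0) = 65.7582; S(2,1) = 53.1100; S(2,2) = 42.8946
  k=3: S(3,0) = 73.1707; S(3,1) = 59.0967; S(3,2) = 47.7298; S(3,3) = 38.5492
Terminal payoffs V(N, i) = max(S_T - K, 0):
  V(3,0) = 20.650668; V(3,1) = 6.576697; V(3,2) = 0.000000; V(3,3) = 0.000000
Backward induction: V(k, i) = exp(-r*dt) * [p * V(k+1, i) + (1-p) * V(k+1, i+1)].
  V(2,0) = exp(-r*dt) * [p*20.650668 + (1-p)*6.576697] = 13.447890
  V(2,1) = exp(-r*dt) * [p*6.576697 + (1-p)*0.000000] = 3.223143
  V(2,2) = exp(-r*dt) * [p*0.000000 + (1-p)*0.000000] = 0.000000
  V(1,0) = exp(-r*dt) * [p*13.447890 + (1-p)*3.223143] = 8.221275
  V(1,1) = exp(-r*dt) * [p*3.223143 + (1-p)*0.000000] = 1.579615
  V(0,0) = exp(-r*dt) * [p*8.221275 + (1-p)*1.579615] = 4.828290


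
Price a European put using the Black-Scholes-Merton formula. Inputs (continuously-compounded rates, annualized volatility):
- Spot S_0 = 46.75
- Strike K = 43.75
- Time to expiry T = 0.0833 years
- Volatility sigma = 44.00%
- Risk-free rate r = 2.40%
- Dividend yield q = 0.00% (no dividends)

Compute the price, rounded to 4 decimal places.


Answer: Price = 1.0679

Derivation:
d1 = (ln(S/K) + (r - q + 0.5*sigma^2) * T) / (sigma * sqrt(T)) = 0.60149845
d2 = d1 - sigma * sqrt(T) = 0.47450680
exp(-rT) = 0.99800280; exp(-qT) = 1.00000000
P = K * exp(-rT) * N(-d2) - S_0 * exp(-qT) * N(-d1)
N(-d1) = 0.27375402; N(-d2) = 0.31756928
P = 43.7500 * 0.99800280 * 0.31756928 - 46.7500 * 1.00000000 * 0.27375402 = 1.0679


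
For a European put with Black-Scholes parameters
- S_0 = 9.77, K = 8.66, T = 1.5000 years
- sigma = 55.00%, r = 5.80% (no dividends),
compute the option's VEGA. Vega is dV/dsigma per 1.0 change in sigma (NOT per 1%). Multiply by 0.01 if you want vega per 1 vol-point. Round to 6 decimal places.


Answer: Vega = 3.877146

Derivation:
d1 = 0.6449977737; d2 = -0.0286119055
phi(d1) = 0.3240201424; exp(-qT) = 1.0000000000; exp(-rT) = 0.9166770956
Vega = S * exp(-qT) * phi(d1) * sqrt(T) = 9.7700 * 1.0000000000 * 0.3240201424 * 1.2247448714 = 3.877146


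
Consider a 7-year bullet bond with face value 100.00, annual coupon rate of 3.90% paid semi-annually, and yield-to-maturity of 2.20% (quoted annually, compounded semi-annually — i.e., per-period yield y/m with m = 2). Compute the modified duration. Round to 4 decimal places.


Coupon per period c = face * coupon_rate / m = 1.950000
Periods per year m = 2; per-period yield y/m = 0.011000
Number of cashflows N = 14
Cashflows (t years, CF_t, discount factor 1/(1+y/m)^(m*t), PV):
  t = 0.5000: CF_t = 1.950000, DF = 0.989120, PV = 1.928783
  t = 1.0000: CF_t = 1.950000, DF = 0.978358, PV = 1.907798
  t = 1.5000: CF_t = 1.950000, DF = 0.967713, PV = 1.887040
  t = 2.0000: CF_t = 1.950000, DF = 0.957184, PV = 1.866509
  t = 2.5000: CF_t = 1.950000, DF = 0.946769, PV = 1.846200
  t = 3.0000: CF_t = 1.950000, DF = 0.936468, PV = 1.826113
  t = 3.5000: CF_t = 1.950000, DF = 0.926279, PV = 1.806244
  t = 4.0000: CF_t = 1.950000, DF = 0.916201, PV = 1.786592
  t = 4.5000: CF_t = 1.950000, DF = 0.906232, PV = 1.767153
  t = 5.0000: CF_t = 1.950000, DF = 0.896372, PV = 1.747926
  t = 5.5000: CF_t = 1.950000, DF = 0.886620, PV = 1.728908
  t = 6.0000: CF_t = 1.950000, DF = 0.876973, PV = 1.710097
  t = 6.5000: CF_t = 1.950000, DF = 0.867431, PV = 1.691491
  t = 7.0000: CF_t = 101.950000, DF = 0.857993, PV = 87.472402
Price P = sum_t PV_t = 110.973256
First compute Macaulay numerator sum_t t * PV_t:
  t * PV_t at t = 0.5000: 0.964392
  t * PV_t at t = 1.0000: 1.907798
  t * PV_t at t = 1.5000: 2.830560
  t * PV_t at t = 2.0000: 3.733017
  t * PV_t at t = 2.5000: 4.615501
  t * PV_t at t = 3.0000: 5.478339
  t * PV_t at t = 3.5000: 6.321856
  t * PV_t at t = 4.0000: 7.146368
  t * PV_t at t = 4.5000: 7.952190
  t * PV_t at t = 5.0000: 8.739630
  t * PV_t at t = 5.5000: 9.508994
  t * PV_t at t = 6.0000: 10.260582
  t * PV_t at t = 6.5000: 10.994689
  t * PV_t at t = 7.0000: 612.306813
Macaulay duration D = 692.760728 / 110.973256 = 6.242592
Modified duration = D / (1 + y/m) = 6.242592 / (1 + 0.011000) = 6.174670

Answer: Modified duration = 6.1747


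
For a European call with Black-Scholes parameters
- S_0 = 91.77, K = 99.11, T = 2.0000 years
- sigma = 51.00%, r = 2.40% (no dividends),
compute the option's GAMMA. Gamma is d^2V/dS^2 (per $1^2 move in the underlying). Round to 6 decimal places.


d1 = 0.3204928244; d2 = -0.4007560925
phi(d1) = 0.3789707103; exp(-qT) = 1.0000000000; exp(-rT) = 0.9531337871
Gamma = exp(-qT) * phi(d1) / (S * sigma * sqrt(T)) = 1.0000000000 * 0.3789707103 / (91.7700 * 0.5100 * 1.4142135624) = 0.005726

Answer: Gamma = 0.005726


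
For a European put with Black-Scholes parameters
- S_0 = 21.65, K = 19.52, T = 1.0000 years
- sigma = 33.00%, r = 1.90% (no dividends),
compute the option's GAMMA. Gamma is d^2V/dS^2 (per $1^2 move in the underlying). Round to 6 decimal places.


d1 = 0.5364117378; d2 = 0.2064117378
phi(d1) = 0.3454845656; exp(-qT) = 1.0000000000; exp(-rT) = 0.9811793622
Gamma = exp(-qT) * phi(d1) / (S * sigma * sqrt(T)) = 1.0000000000 * 0.3454845656 / (21.6500 * 0.3300 * 1.0000000000) = 0.048357

Answer: Gamma = 0.048357


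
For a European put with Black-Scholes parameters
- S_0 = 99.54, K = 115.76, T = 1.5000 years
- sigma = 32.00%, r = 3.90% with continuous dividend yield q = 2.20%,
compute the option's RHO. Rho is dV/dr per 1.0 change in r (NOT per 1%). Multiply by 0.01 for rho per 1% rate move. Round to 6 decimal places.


Answer: Rho = -114.166355

Derivation:
d1 = -0.1241572583; d2 = -0.5160756171
phi(d1) = 0.3958792472; exp(-qT) = 0.9675385596; exp(-rT) = 0.9431782404
N(-d2) = 0.6970992015
Rho = -K*T*exp(-rT)*N(-d2) = -115.7600 * 1.5000 * 0.9431782404 * 0.6970992015 = -114.166355


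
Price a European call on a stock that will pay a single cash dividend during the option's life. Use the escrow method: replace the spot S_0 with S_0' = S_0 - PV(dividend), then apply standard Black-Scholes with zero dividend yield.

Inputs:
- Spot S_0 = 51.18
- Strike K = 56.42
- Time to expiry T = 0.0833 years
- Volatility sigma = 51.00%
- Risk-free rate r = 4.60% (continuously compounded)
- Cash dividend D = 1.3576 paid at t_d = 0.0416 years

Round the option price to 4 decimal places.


PV(D) = D * exp(-r * t_d) = 1.3576 * 0.99808823 = 1.35500458
S_0' = S_0 - PV(D) = 51.1800 - 1.35500458 = 49.82499542
d1 = (ln(S_0'/K) + (r + sigma^2/2)*T) / (sigma*sqrt(T)) = -0.74487627
d2 = d1 - sigma*sqrt(T) = -0.89207114
exp(-rT) = 0.99617553
N(d1) = 0.22817326; N(d2) = 0.18617740
C = S_0' * N(d1) - K * exp(-rT) * N(d2) = 49.82499542 * 0.22817326 - 56.4200 * 0.99617553 * 0.18617740 = 0.9048

Answer: Price = 0.9048


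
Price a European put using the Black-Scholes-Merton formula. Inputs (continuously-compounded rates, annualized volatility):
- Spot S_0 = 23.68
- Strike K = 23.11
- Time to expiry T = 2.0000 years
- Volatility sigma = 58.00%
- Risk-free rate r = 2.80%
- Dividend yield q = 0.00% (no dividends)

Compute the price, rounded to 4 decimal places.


Answer: Price = 6.3645

Derivation:
d1 = (ln(S/K) + (r - q + 0.5*sigma^2) * T) / (sigma * sqrt(T)) = 0.50809936
d2 = d1 - sigma * sqrt(T) = -0.31214450
exp(-rT) = 0.94553914; exp(-qT) = 1.00000000
P = K * exp(-rT) * N(-d2) - S_0 * exp(-qT) * N(-d1)
N(-d1) = 0.30569183; N(-d2) = 0.62253465
P = 23.1100 * 0.94553914 * 0.62253465 - 23.6800 * 1.00000000 * 0.30569183 = 6.3645


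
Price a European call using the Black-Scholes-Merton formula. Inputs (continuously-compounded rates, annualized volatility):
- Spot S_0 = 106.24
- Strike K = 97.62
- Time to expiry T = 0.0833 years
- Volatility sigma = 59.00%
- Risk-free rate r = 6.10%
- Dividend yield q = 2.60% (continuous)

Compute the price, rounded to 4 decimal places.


d1 = (ln(S/K) + (r - q + 0.5*sigma^2) * T) / (sigma * sqrt(T)) = 0.59918726
d2 = d1 - sigma * sqrt(T) = 0.42890300
exp(-rT) = 0.99493159; exp(-qT) = 0.99783654
C = S_0 * exp(-qT) * N(d1) - K * exp(-rT) * N(d2)
N(d1) = 0.72547599; N(d2) = 0.66600309
C = 106.2400 * 0.99783654 * 0.72547599 - 97.6200 * 0.99493159 * 0.66600309 = 12.2221

Answer: Price = 12.2221


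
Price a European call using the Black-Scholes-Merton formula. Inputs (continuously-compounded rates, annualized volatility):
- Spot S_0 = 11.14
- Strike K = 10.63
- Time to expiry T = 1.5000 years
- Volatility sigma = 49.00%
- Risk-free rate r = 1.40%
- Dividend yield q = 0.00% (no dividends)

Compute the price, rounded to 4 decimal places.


d1 = (ln(S/K) + (r - q + 0.5*sigma^2) * T) / (sigma * sqrt(T)) = 0.41314234
d2 = d1 - sigma * sqrt(T) = -0.18698265
exp(-rT) = 0.97921896; exp(-qT) = 1.00000000
C = S_0 * exp(-qT) * N(d1) - K * exp(-rT) * N(d2)
N(d1) = 0.66024884; N(d2) = 0.42583712
C = 11.1400 * 1.00000000 * 0.66024884 - 10.6300 * 0.97921896 * 0.42583712 = 2.9226

Answer: Price = 2.9226


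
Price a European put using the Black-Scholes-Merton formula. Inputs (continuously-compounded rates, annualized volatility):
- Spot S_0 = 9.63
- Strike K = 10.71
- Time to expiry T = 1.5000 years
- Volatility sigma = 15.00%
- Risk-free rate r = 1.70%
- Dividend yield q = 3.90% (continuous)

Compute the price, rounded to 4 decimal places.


d1 = (ln(S/K) + (r - q + 0.5*sigma^2) * T) / (sigma * sqrt(T)) = -0.66636822
d2 = d1 - sigma * sqrt(T) = -0.85007995
exp(-rT) = 0.97482238; exp(-qT) = 0.94317824
P = K * exp(-rT) * N(-d2) - S_0 * exp(-qT) * N(-d1)
N(-d1) = 0.74741211; N(-d2) = 0.80235968
P = 10.7100 * 0.97482238 * 0.80235968 - 9.6300 * 0.94317824 * 0.74741211 = 1.5883

Answer: Price = 1.5883


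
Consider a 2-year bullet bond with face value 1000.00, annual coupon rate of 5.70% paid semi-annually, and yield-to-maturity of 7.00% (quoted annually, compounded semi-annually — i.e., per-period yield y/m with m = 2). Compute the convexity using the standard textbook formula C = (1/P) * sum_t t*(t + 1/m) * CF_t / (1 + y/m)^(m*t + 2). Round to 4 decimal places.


Answer: Convexity = 4.4108

Derivation:
Coupon per period c = face * coupon_rate / m = 28.500000
Periods per year m = 2; per-period yield y/m = 0.035000
Number of cashflows N = 4
Cashflows (t years, CF_t, discount factor 1/(1+y/m)^(m*t), PV):
  t = 0.5000: CF_t = 28.500000, DF = 0.966184, PV = 27.536232
  t = 1.0000: CF_t = 28.500000, DF = 0.933511, PV = 26.605055
  t = 1.5000: CF_t = 28.500000, DF = 0.901943, PV = 25.705367
  t = 2.0000: CF_t = 1028.500000, DF = 0.871442, PV = 896.278331
Price P = sum_t PV_t = 976.124985
Convexity numerator sum_t t*(t + 1/m) * CF_t / (1+y/m)^(m*t + 2):
  t = 0.5000: term = 12.852684
  t = 1.0000: term = 37.254155
  t = 1.5000: term = 71.988706
  t = 2.0000: term = 4183.427063
Convexity = (1/P) * sum = 4305.522608 / 976.124985 = 4.410831


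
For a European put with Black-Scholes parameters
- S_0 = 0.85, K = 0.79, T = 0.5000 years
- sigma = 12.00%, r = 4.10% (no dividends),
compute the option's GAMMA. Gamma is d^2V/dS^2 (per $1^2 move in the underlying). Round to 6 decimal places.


d1 = 1.1467316136; d2 = 1.0618787999
phi(d1) = 0.2067106623; exp(-qT) = 1.0000000000; exp(-rT) = 0.9797086965
Gamma = exp(-qT) * phi(d1) / (S * sigma * sqrt(T)) = 1.0000000000 * 0.2067106623 / (0.8500 * 0.1200 * 0.7071067812) = 2.866010

Answer: Gamma = 2.866010


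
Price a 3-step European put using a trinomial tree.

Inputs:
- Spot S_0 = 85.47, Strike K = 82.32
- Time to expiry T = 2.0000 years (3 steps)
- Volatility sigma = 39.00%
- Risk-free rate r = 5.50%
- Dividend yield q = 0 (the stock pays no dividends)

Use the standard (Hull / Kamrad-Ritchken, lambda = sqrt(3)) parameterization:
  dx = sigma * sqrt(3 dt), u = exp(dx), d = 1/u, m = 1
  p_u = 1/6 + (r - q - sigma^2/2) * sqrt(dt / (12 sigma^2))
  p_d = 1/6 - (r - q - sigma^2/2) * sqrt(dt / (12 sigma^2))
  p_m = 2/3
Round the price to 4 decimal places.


Answer: Price = V(0,0) = 10.9816

Derivation:
dt = T/N = 0.666667; dx = sigma*sqrt(3*dt) = 0.551543
u = exp(dx) = 1.735930; d = 1/u = 0.576060
p_u = 0.153945, p_m = 0.666667, p_d = 0.179389
Discount per step: exp(-r*dt) = 0.963997
Stock lattice S(k, j) with j the centered position index:
  k=0: S(0,+0) = 85.4700
  k=1: S(1,-1) = 49.2359; S(1,+0) = 85.4700; S(1,+1) = 148.3699
  k=2: S(2,-2) = 28.3628; S(2,-1) = 49.2359; S(2,+0) = 85.4700; S(2,+1) = 148.3699; S(2,+2) = 257.5598
  k=3: S(3,-3) = 16.3387; S(3,-2) = 28.3628; S(3,-1) = 49.2359; S(3,+0) = 85.4700; S(3,+1) = 148.3699; S(3,+2) = 257.5598; S(3,+3) = 447.1058
Terminal payoffs V(N, j) = max(K - S_T, 0):
  V(3,-3) = 65.981316; V(3,-2) = 53.957188; V(3,-1) = 33.084144; V(3,+0) = 0.000000; V(3,+1) = 0.000000; V(3,+2) = 0.000000; V(3,+3) = 0.000000
Backward induction: V(k, j) = exp(-r*dt) * [p_u * V(k+1, j+1) + p_m * V(k+1, j) + p_d * V(k+1, j-1)]
  V(2,-2) = exp(-r*dt) * [p_u*33.084144 + p_m*53.957188 + p_d*65.981316] = 50.996314
  V(2,-1) = exp(-r*dt) * [p_u*0.000000 + p_m*33.084144 + p_d*53.957188] = 30.592841
  V(2,+0) = exp(-r*dt) * [p_u*0.000000 + p_m*0.000000 + p_d*33.084144] = 5.721244
  V(2,+1) = exp(-r*dt) * [p_u*0.000000 + p_m*0.000000 + p_d*0.000000] = 0.000000
  V(2,+2) = exp(-r*dt) * [p_u*0.000000 + p_m*0.000000 + p_d*0.000000] = 0.000000
  V(1,-1) = exp(-r*dt) * [p_u*5.721244 + p_m*30.592841 + p_d*50.996314] = 29.328790
  V(1,+0) = exp(-r*dt) * [p_u*0.000000 + p_m*5.721244 + p_d*30.592841] = 8.967266
  V(1,+1) = exp(-r*dt) * [p_u*0.000000 + p_m*0.000000 + p_d*5.721244] = 0.989375
  V(0,+0) = exp(-r*dt) * [p_u*0.989375 + p_m*8.967266 + p_d*29.328790] = 10.981603


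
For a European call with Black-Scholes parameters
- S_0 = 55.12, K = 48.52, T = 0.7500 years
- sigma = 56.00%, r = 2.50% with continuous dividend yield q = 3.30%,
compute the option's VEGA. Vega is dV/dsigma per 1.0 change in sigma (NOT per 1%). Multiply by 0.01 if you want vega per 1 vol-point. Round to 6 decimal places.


Answer: Vega = 16.451449

Derivation:
d1 = 0.4930912402; d2 = 0.0081170141
phi(d1) = 0.3532751659; exp(-qT) = 0.9755537700; exp(-rT) = 0.9814246877
Vega = S * exp(-qT) * phi(d1) * sqrt(T) = 55.1200 * 0.9755537700 * 0.3532751659 * 0.8660254038 = 16.451449


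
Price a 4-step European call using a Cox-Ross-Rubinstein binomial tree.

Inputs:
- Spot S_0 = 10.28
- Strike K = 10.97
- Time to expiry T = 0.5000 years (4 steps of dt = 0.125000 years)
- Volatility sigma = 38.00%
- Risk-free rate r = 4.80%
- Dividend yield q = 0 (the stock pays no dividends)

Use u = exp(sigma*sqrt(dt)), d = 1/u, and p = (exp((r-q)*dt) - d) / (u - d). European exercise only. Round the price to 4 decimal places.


Answer: Price = V(0,0) = 0.9471

Derivation:
dt = T/N = 0.125000
u = exp(sigma*sqrt(dt)) = 1.143793; d = 1/u = 0.874284
p = (exp((r-q)*dt) - d) / (u - d) = 0.488792
Discount per step: exp(-r*dt) = 0.994018
Stock lattice S(k, i) with i counting down-moves:
  k=0: S(0,0) = 10.2800
  k=1: S(1,0) = 11.7582; S(1,1) = 8.9876
  k=2: S(2,0) = 13.4489; S(2,1) = 10.2800; S(2,2) = 7.8577
  k=3: S(3,0) = 15.3828; S(3,1) = 11.7582; S(3,2) = 8.9876; S(3,3) = 6.8699
  k=4: S(4,0) = 17.5948; S(4,1) = 13.4489; S(4,2) = 10.2800; S(4,3) = 7.8577; S(4,4) = 6.0062
Terminal payoffs V(N, i) = max(S_T - K, 0):
  V(4,0) = 6.624765; V(4,1) = 2.478947; V(4,2) = 0.000000; V(4,3) = 0.000000; V(4,4) = 0.000000
Backward induction: V(k, i) = exp(-r*dt) * [p * V(k+1, i) + (1-p) * V(k+1, i+1)].
  V(3,0) = exp(-r*dt) * [p*6.624765 + (1-p)*2.478947] = 4.478440
  V(3,1) = exp(-r*dt) * [p*2.478947 + (1-p)*0.000000] = 1.204442
  V(3,2) = exp(-r*dt) * [p*0.000000 + (1-p)*0.000000] = 0.000000
  V(3,3) = exp(-r*dt) * [p*0.000000 + (1-p)*0.000000] = 0.000000
  V(2,0) = exp(-r*dt) * [p*4.478440 + (1-p)*1.204442] = 2.787970
  V(2,1) = exp(-r*dt) * [p*1.204442 + (1-p)*0.000000] = 0.585201
  V(2,2) = exp(-r*dt) * [p*0.000000 + (1-p)*0.000000] = 0.000000
  V(1,0) = exp(-r*dt) * [p*2.787970 + (1-p)*0.585201] = 1.651956
  V(1,1) = exp(-r*dt) * [p*0.585201 + (1-p)*0.000000] = 0.284330
  V(0,0) = exp(-r*dt) * [p*1.651956 + (1-p)*0.284330] = 0.947116


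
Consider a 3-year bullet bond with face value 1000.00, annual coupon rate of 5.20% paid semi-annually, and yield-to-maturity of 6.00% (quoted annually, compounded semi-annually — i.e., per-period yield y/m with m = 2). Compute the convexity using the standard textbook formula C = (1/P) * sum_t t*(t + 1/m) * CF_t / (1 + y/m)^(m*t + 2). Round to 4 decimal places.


Answer: Convexity = 9.0824

Derivation:
Coupon per period c = face * coupon_rate / m = 26.000000
Periods per year m = 2; per-period yield y/m = 0.030000
Number of cashflows N = 6
Cashflows (t years, CF_t, discount factor 1/(1+y/m)^(m*t), PV):
  t = 0.5000: CF_t = 26.000000, DF = 0.970874, PV = 25.242718
  t = 1.0000: CF_t = 26.000000, DF = 0.942596, PV = 24.507494
  t = 1.5000: CF_t = 26.000000, DF = 0.915142, PV = 23.793683
  t = 2.0000: CF_t = 26.000000, DF = 0.888487, PV = 23.100663
  t = 2.5000: CF_t = 26.000000, DF = 0.862609, PV = 22.427828
  t = 3.0000: CF_t = 1026.000000, DF = 0.837484, PV = 859.258847
Price P = sum_t PV_t = 978.331234
Convexity numerator sum_t t*(t + 1/m) * CF_t / (1+y/m)^(m*t + 2):
  t = 0.5000: term = 11.896842
  t = 1.0000: term = 34.650995
  t = 1.5000: term = 67.283485
  t = 2.0000: term = 108.872953
  t = 2.5000: term = 158.552845
  t = 3.0000: term = 8504.305681
Convexity = (1/P) * sum = 8885.562801 / 978.331234 = 9.082366


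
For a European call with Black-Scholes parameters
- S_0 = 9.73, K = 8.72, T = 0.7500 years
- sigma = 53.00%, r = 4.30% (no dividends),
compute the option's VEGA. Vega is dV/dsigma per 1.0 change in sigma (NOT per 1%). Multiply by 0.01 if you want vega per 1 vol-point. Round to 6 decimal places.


Answer: Vega = 2.907887

Derivation:
d1 = 0.5385308891; d2 = 0.0795374251
phi(d1) = 0.3450912885; exp(-qT) = 1.0000000000; exp(-rT) = 0.9682644857
Vega = S * exp(-qT) * phi(d1) * sqrt(T) = 9.7300 * 1.0000000000 * 0.3450912885 * 0.8660254038 = 2.907887


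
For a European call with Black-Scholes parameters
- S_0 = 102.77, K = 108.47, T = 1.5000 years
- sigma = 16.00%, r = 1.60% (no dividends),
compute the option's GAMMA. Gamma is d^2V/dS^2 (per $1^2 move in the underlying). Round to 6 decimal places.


Answer: Gamma = 0.019780

Derivation:
d1 = -0.0550122502; d2 = -0.2509714297
phi(d1) = 0.3983390679; exp(-qT) = 1.0000000000; exp(-rT) = 0.9762857098
Gamma = exp(-qT) * phi(d1) / (S * sigma * sqrt(T)) = 1.0000000000 * 0.3983390679 / (102.7700 * 0.1600 * 1.2247448714) = 0.019780


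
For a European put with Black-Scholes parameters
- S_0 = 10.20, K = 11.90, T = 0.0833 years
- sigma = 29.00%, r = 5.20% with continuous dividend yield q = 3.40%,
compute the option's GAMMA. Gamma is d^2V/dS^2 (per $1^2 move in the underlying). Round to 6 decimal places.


Answer: Gamma = 0.095243

Derivation:
d1 = -1.7819619836; d2 = -1.8656610278
phi(d1) = 0.0815423478; exp(-qT) = 0.9971718069; exp(-rT) = 0.9956777678
Gamma = exp(-qT) * phi(d1) / (S * sigma * sqrt(T)) = 0.9971718069 * 0.0815423478 / (10.2000 * 0.2900 * 0.2886173938) = 0.095243


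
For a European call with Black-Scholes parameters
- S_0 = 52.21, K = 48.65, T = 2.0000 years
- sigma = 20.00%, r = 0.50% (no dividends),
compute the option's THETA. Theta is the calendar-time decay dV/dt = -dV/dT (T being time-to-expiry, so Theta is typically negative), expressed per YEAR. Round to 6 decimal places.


Answer: Theta = -1.478961

Derivation:
d1 = 0.4264640151; d2 = 0.1436213026
phi(d1) = 0.3642647607; exp(-qT) = 1.0000000000; exp(-rT) = 0.9900498337
Theta = -S*exp(-qT)*phi(d1)*sigma/(2*sqrt(T)) - r*K*exp(-rT)*N(d2) + q*S*exp(-qT)*N(d1)
N(d1) = 0.6651151180; N(d2) = 0.5571002410; sqrt(T) = 1.4142135624
Term 1 = -52.2100 * 1.0000000000 * 0.3642647607 * 0.2000 / (2 * 1.4142135624) = -1.3447942844
Term 2 = -0.0050 * 48.6500 * 0.9900498337 * 0.5571002410 = -0.1341662405
Term 3 = 0 (no dividend yield, q = 0)
Theta = -1.3447942844 + (-0.1341662405) + (0.0000000000) = -1.478961


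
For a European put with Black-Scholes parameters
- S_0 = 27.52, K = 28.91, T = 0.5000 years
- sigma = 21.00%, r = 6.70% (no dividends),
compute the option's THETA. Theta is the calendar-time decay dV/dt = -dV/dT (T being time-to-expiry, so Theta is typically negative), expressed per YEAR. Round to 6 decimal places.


Answer: Theta = -0.558731

Derivation:
d1 = -0.0319850861; d2 = -0.1804775101
phi(d1) = 0.3987382645; exp(-qT) = 1.0000000000; exp(-rT) = 0.9670549112
Theta = -S*exp(-qT)*phi(d1)*sigma/(2*sqrt(T)) + r*K*exp(-rT)*N(-d2) - q*S*exp(-qT)*N(-d1)
N(-d1) = 0.5127580278; N(-d2) = 0.5716111456; sqrt(T) = 0.7071067812
Term 1 = -27.5200 * 1.0000000000 * 0.3987382645 * 0.2100 / (2 * 0.7071067812) = -1.6294485073
Term 2 = 0.0670 * 28.9100 * 0.9670549112 * 0.5716111456 = 1.0707170479
Term 3 = 0 (no dividend yield, q = 0)
Theta = -1.6294485073 + (1.0707170479) + (0.0000000000) = -0.558731


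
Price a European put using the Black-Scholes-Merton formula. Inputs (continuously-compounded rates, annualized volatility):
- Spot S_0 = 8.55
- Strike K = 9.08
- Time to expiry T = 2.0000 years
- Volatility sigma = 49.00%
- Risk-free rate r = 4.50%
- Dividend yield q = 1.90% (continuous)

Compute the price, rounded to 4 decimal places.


d1 = (ln(S/K) + (r - q + 0.5*sigma^2) * T) / (sigma * sqrt(T)) = 0.33473149
d2 = d1 - sigma * sqrt(T) = -0.35823315
exp(-rT) = 0.91393119; exp(-qT) = 0.96271294
P = K * exp(-rT) * N(-d2) - S_0 * exp(-qT) * N(-d1)
N(-d1) = 0.36891382; N(-d2) = 0.63991558
P = 9.0800 * 0.91393119 * 0.63991558 - 8.5500 * 0.96271294 * 0.36891382 = 2.2737

Answer: Price = 2.2737
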